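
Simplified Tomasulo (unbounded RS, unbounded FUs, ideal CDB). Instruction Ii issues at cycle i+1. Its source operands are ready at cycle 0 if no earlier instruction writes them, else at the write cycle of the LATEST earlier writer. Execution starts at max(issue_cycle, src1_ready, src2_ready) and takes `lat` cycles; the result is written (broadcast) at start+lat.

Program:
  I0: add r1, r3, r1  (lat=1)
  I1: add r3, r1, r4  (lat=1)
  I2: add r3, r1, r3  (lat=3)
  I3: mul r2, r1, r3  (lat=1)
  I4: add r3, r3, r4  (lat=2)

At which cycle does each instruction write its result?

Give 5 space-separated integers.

Answer: 2 3 6 7 8

Derivation:
I0 add r1: issue@1 deps=(None,None) exec_start@1 write@2
I1 add r3: issue@2 deps=(0,None) exec_start@2 write@3
I2 add r3: issue@3 deps=(0,1) exec_start@3 write@6
I3 mul r2: issue@4 deps=(0,2) exec_start@6 write@7
I4 add r3: issue@5 deps=(2,None) exec_start@6 write@8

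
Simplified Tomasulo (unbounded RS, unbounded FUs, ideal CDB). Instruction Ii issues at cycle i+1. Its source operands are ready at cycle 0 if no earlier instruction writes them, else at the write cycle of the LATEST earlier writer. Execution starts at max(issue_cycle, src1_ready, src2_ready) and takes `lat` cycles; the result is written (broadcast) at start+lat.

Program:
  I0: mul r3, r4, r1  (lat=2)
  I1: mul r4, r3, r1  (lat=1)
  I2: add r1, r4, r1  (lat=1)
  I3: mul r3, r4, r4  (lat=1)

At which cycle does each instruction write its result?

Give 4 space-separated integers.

I0 mul r3: issue@1 deps=(None,None) exec_start@1 write@3
I1 mul r4: issue@2 deps=(0,None) exec_start@3 write@4
I2 add r1: issue@3 deps=(1,None) exec_start@4 write@5
I3 mul r3: issue@4 deps=(1,1) exec_start@4 write@5

Answer: 3 4 5 5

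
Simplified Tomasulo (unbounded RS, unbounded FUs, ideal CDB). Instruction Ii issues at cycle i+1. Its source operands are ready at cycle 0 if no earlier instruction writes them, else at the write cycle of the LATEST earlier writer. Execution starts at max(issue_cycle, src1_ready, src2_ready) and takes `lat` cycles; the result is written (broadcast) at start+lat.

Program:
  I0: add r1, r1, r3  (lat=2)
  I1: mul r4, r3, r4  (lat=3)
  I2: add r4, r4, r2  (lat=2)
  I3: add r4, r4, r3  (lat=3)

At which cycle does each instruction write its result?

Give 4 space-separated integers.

Answer: 3 5 7 10

Derivation:
I0 add r1: issue@1 deps=(None,None) exec_start@1 write@3
I1 mul r4: issue@2 deps=(None,None) exec_start@2 write@5
I2 add r4: issue@3 deps=(1,None) exec_start@5 write@7
I3 add r4: issue@4 deps=(2,None) exec_start@7 write@10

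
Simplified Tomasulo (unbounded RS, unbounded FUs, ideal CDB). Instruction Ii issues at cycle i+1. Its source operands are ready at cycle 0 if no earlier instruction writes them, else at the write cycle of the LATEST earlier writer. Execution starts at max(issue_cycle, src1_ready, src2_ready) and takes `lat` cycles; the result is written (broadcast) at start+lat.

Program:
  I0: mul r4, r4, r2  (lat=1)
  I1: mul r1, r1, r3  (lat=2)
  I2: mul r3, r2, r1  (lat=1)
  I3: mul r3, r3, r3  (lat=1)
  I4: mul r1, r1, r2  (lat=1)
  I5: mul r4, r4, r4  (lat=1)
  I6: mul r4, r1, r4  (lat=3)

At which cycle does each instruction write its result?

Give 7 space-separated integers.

Answer: 2 4 5 6 6 7 10

Derivation:
I0 mul r4: issue@1 deps=(None,None) exec_start@1 write@2
I1 mul r1: issue@2 deps=(None,None) exec_start@2 write@4
I2 mul r3: issue@3 deps=(None,1) exec_start@4 write@5
I3 mul r3: issue@4 deps=(2,2) exec_start@5 write@6
I4 mul r1: issue@5 deps=(1,None) exec_start@5 write@6
I5 mul r4: issue@6 deps=(0,0) exec_start@6 write@7
I6 mul r4: issue@7 deps=(4,5) exec_start@7 write@10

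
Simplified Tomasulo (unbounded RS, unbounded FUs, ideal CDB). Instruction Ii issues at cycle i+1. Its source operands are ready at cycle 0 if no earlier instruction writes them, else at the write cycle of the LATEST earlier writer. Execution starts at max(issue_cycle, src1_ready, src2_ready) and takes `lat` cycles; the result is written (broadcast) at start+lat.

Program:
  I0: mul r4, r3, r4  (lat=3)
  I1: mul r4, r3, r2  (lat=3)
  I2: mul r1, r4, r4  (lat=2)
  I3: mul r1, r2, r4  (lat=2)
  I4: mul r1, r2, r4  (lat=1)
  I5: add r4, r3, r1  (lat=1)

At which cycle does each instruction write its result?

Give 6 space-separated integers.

I0 mul r4: issue@1 deps=(None,None) exec_start@1 write@4
I1 mul r4: issue@2 deps=(None,None) exec_start@2 write@5
I2 mul r1: issue@3 deps=(1,1) exec_start@5 write@7
I3 mul r1: issue@4 deps=(None,1) exec_start@5 write@7
I4 mul r1: issue@5 deps=(None,1) exec_start@5 write@6
I5 add r4: issue@6 deps=(None,4) exec_start@6 write@7

Answer: 4 5 7 7 6 7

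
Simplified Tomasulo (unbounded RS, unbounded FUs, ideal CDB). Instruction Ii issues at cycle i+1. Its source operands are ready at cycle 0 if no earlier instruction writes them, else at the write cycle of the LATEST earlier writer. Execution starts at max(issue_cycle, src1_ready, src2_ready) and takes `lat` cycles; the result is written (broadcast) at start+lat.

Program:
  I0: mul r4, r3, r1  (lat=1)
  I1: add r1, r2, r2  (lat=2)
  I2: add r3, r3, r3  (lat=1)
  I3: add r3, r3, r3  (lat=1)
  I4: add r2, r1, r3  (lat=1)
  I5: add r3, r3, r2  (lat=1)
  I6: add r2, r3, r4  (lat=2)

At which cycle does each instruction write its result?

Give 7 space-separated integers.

Answer: 2 4 4 5 6 7 9

Derivation:
I0 mul r4: issue@1 deps=(None,None) exec_start@1 write@2
I1 add r1: issue@2 deps=(None,None) exec_start@2 write@4
I2 add r3: issue@3 deps=(None,None) exec_start@3 write@4
I3 add r3: issue@4 deps=(2,2) exec_start@4 write@5
I4 add r2: issue@5 deps=(1,3) exec_start@5 write@6
I5 add r3: issue@6 deps=(3,4) exec_start@6 write@7
I6 add r2: issue@7 deps=(5,0) exec_start@7 write@9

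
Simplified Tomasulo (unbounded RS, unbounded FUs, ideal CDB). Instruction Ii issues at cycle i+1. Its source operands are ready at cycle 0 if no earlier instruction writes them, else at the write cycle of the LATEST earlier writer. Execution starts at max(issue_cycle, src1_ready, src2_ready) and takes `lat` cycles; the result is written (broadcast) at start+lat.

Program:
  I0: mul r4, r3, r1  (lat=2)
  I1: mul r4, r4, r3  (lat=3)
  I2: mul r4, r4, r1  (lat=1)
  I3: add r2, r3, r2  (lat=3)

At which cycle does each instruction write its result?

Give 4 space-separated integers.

I0 mul r4: issue@1 deps=(None,None) exec_start@1 write@3
I1 mul r4: issue@2 deps=(0,None) exec_start@3 write@6
I2 mul r4: issue@3 deps=(1,None) exec_start@6 write@7
I3 add r2: issue@4 deps=(None,None) exec_start@4 write@7

Answer: 3 6 7 7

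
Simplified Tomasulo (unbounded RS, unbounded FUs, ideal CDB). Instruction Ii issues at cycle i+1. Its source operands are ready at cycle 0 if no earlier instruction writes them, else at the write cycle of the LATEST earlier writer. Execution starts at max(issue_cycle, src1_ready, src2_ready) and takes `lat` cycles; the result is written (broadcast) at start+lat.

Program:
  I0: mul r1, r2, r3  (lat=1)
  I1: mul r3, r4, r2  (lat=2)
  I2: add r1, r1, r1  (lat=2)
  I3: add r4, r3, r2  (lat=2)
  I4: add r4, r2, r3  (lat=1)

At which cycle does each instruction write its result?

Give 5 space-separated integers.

I0 mul r1: issue@1 deps=(None,None) exec_start@1 write@2
I1 mul r3: issue@2 deps=(None,None) exec_start@2 write@4
I2 add r1: issue@3 deps=(0,0) exec_start@3 write@5
I3 add r4: issue@4 deps=(1,None) exec_start@4 write@6
I4 add r4: issue@5 deps=(None,1) exec_start@5 write@6

Answer: 2 4 5 6 6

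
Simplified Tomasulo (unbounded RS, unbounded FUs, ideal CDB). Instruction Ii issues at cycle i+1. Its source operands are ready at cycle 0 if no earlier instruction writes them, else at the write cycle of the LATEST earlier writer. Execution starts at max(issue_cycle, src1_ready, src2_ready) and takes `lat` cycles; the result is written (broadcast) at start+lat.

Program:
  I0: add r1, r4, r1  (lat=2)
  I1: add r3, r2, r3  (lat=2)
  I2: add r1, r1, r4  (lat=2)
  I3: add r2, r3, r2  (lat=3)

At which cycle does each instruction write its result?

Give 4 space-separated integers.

I0 add r1: issue@1 deps=(None,None) exec_start@1 write@3
I1 add r3: issue@2 deps=(None,None) exec_start@2 write@4
I2 add r1: issue@3 deps=(0,None) exec_start@3 write@5
I3 add r2: issue@4 deps=(1,None) exec_start@4 write@7

Answer: 3 4 5 7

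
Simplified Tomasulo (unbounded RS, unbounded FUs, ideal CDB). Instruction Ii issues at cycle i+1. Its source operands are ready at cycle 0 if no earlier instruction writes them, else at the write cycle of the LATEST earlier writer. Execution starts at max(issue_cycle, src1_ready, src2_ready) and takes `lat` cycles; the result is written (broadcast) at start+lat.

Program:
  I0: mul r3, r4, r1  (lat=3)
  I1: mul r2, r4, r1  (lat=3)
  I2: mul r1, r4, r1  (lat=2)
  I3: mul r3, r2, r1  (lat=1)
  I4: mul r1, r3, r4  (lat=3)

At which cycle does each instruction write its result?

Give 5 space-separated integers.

Answer: 4 5 5 6 9

Derivation:
I0 mul r3: issue@1 deps=(None,None) exec_start@1 write@4
I1 mul r2: issue@2 deps=(None,None) exec_start@2 write@5
I2 mul r1: issue@3 deps=(None,None) exec_start@3 write@5
I3 mul r3: issue@4 deps=(1,2) exec_start@5 write@6
I4 mul r1: issue@5 deps=(3,None) exec_start@6 write@9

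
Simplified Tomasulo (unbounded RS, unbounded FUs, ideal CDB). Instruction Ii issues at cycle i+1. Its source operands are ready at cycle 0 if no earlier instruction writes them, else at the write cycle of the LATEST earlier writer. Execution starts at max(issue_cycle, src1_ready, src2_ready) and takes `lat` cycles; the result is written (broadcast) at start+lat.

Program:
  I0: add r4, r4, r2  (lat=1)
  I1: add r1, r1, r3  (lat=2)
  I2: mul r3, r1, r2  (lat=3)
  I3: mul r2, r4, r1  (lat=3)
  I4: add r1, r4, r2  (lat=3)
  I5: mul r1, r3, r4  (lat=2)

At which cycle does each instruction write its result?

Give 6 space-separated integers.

Answer: 2 4 7 7 10 9

Derivation:
I0 add r4: issue@1 deps=(None,None) exec_start@1 write@2
I1 add r1: issue@2 deps=(None,None) exec_start@2 write@4
I2 mul r3: issue@3 deps=(1,None) exec_start@4 write@7
I3 mul r2: issue@4 deps=(0,1) exec_start@4 write@7
I4 add r1: issue@5 deps=(0,3) exec_start@7 write@10
I5 mul r1: issue@6 deps=(2,0) exec_start@7 write@9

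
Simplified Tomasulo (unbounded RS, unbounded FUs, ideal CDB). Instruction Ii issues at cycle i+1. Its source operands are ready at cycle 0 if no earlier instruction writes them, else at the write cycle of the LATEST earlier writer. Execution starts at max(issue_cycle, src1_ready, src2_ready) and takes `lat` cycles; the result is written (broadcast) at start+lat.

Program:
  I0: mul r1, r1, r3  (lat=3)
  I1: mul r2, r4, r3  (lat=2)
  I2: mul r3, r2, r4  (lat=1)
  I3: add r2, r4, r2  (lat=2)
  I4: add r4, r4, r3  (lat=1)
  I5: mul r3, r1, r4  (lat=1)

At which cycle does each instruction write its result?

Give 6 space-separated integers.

I0 mul r1: issue@1 deps=(None,None) exec_start@1 write@4
I1 mul r2: issue@2 deps=(None,None) exec_start@2 write@4
I2 mul r3: issue@3 deps=(1,None) exec_start@4 write@5
I3 add r2: issue@4 deps=(None,1) exec_start@4 write@6
I4 add r4: issue@5 deps=(None,2) exec_start@5 write@6
I5 mul r3: issue@6 deps=(0,4) exec_start@6 write@7

Answer: 4 4 5 6 6 7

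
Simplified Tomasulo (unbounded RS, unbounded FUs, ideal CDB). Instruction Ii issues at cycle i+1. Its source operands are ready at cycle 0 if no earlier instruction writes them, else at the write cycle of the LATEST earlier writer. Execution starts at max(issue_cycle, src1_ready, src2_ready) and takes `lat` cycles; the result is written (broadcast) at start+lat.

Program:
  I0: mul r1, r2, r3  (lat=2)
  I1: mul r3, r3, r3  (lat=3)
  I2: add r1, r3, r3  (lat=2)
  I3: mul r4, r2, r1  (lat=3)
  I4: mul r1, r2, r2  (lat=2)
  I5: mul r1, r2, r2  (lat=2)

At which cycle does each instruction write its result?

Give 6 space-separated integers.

I0 mul r1: issue@1 deps=(None,None) exec_start@1 write@3
I1 mul r3: issue@2 deps=(None,None) exec_start@2 write@5
I2 add r1: issue@3 deps=(1,1) exec_start@5 write@7
I3 mul r4: issue@4 deps=(None,2) exec_start@7 write@10
I4 mul r1: issue@5 deps=(None,None) exec_start@5 write@7
I5 mul r1: issue@6 deps=(None,None) exec_start@6 write@8

Answer: 3 5 7 10 7 8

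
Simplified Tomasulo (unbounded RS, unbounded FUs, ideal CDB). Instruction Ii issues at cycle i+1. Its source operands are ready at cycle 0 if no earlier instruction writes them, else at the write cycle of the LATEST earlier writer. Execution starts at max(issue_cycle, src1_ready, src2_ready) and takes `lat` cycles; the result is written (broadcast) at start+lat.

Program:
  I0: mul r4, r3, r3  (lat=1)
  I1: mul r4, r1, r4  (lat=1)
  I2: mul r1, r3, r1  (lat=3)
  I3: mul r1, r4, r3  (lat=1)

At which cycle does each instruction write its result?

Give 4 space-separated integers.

Answer: 2 3 6 5

Derivation:
I0 mul r4: issue@1 deps=(None,None) exec_start@1 write@2
I1 mul r4: issue@2 deps=(None,0) exec_start@2 write@3
I2 mul r1: issue@3 deps=(None,None) exec_start@3 write@6
I3 mul r1: issue@4 deps=(1,None) exec_start@4 write@5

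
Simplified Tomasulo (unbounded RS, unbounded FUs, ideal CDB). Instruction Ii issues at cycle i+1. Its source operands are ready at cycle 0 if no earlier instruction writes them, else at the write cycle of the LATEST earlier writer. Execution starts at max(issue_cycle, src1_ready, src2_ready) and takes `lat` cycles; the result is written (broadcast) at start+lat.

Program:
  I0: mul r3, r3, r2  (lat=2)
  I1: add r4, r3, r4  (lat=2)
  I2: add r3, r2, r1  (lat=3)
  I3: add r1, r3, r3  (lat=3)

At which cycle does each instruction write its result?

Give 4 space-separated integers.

I0 mul r3: issue@1 deps=(None,None) exec_start@1 write@3
I1 add r4: issue@2 deps=(0,None) exec_start@3 write@5
I2 add r3: issue@3 deps=(None,None) exec_start@3 write@6
I3 add r1: issue@4 deps=(2,2) exec_start@6 write@9

Answer: 3 5 6 9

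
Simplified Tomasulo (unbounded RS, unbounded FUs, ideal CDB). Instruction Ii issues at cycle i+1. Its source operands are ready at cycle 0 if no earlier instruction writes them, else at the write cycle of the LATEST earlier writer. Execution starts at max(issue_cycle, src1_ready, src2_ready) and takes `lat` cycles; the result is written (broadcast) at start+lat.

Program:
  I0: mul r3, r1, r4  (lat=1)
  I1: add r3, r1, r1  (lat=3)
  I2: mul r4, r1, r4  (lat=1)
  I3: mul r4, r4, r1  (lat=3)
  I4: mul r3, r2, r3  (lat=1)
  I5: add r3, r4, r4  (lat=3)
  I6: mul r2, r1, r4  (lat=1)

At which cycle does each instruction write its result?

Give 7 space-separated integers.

Answer: 2 5 4 7 6 10 8

Derivation:
I0 mul r3: issue@1 deps=(None,None) exec_start@1 write@2
I1 add r3: issue@2 deps=(None,None) exec_start@2 write@5
I2 mul r4: issue@3 deps=(None,None) exec_start@3 write@4
I3 mul r4: issue@4 deps=(2,None) exec_start@4 write@7
I4 mul r3: issue@5 deps=(None,1) exec_start@5 write@6
I5 add r3: issue@6 deps=(3,3) exec_start@7 write@10
I6 mul r2: issue@7 deps=(None,3) exec_start@7 write@8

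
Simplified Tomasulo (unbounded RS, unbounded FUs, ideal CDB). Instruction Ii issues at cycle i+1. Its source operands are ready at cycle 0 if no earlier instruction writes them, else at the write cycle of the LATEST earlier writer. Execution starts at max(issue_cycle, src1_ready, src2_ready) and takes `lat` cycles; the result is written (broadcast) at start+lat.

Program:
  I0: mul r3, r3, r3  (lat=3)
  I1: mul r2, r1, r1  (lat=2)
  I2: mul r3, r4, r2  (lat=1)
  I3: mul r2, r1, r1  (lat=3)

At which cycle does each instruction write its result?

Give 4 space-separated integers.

Answer: 4 4 5 7

Derivation:
I0 mul r3: issue@1 deps=(None,None) exec_start@1 write@4
I1 mul r2: issue@2 deps=(None,None) exec_start@2 write@4
I2 mul r3: issue@3 deps=(None,1) exec_start@4 write@5
I3 mul r2: issue@4 deps=(None,None) exec_start@4 write@7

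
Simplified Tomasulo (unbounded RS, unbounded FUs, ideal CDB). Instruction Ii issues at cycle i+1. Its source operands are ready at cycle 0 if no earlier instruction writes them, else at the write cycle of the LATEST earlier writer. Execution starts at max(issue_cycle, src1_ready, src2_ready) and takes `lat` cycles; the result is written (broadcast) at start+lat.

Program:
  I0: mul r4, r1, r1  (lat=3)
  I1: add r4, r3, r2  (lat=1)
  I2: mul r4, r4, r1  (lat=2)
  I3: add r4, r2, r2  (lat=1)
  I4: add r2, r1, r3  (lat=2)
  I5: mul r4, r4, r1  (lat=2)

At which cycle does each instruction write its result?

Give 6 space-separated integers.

Answer: 4 3 5 5 7 8

Derivation:
I0 mul r4: issue@1 deps=(None,None) exec_start@1 write@4
I1 add r4: issue@2 deps=(None,None) exec_start@2 write@3
I2 mul r4: issue@3 deps=(1,None) exec_start@3 write@5
I3 add r4: issue@4 deps=(None,None) exec_start@4 write@5
I4 add r2: issue@5 deps=(None,None) exec_start@5 write@7
I5 mul r4: issue@6 deps=(3,None) exec_start@6 write@8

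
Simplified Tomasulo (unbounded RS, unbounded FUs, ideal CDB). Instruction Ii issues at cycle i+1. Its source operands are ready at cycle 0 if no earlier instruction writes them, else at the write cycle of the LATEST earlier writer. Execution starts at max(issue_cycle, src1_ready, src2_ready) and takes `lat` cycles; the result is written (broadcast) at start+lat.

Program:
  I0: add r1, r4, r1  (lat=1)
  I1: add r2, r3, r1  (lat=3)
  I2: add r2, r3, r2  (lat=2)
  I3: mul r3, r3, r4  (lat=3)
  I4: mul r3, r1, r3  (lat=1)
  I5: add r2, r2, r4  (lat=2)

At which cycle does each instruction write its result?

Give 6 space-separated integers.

Answer: 2 5 7 7 8 9

Derivation:
I0 add r1: issue@1 deps=(None,None) exec_start@1 write@2
I1 add r2: issue@2 deps=(None,0) exec_start@2 write@5
I2 add r2: issue@3 deps=(None,1) exec_start@5 write@7
I3 mul r3: issue@4 deps=(None,None) exec_start@4 write@7
I4 mul r3: issue@5 deps=(0,3) exec_start@7 write@8
I5 add r2: issue@6 deps=(2,None) exec_start@7 write@9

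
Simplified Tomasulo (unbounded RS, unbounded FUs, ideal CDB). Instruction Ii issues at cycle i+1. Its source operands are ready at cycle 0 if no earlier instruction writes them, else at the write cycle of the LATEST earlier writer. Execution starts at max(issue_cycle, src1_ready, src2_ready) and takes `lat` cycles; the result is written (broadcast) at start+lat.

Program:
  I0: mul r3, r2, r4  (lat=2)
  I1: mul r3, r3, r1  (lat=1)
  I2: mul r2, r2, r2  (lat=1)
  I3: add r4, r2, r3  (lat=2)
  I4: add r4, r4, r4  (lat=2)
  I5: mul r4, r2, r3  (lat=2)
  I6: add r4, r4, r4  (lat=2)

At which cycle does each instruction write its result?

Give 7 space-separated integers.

I0 mul r3: issue@1 deps=(None,None) exec_start@1 write@3
I1 mul r3: issue@2 deps=(0,None) exec_start@3 write@4
I2 mul r2: issue@3 deps=(None,None) exec_start@3 write@4
I3 add r4: issue@4 deps=(2,1) exec_start@4 write@6
I4 add r4: issue@5 deps=(3,3) exec_start@6 write@8
I5 mul r4: issue@6 deps=(2,1) exec_start@6 write@8
I6 add r4: issue@7 deps=(5,5) exec_start@8 write@10

Answer: 3 4 4 6 8 8 10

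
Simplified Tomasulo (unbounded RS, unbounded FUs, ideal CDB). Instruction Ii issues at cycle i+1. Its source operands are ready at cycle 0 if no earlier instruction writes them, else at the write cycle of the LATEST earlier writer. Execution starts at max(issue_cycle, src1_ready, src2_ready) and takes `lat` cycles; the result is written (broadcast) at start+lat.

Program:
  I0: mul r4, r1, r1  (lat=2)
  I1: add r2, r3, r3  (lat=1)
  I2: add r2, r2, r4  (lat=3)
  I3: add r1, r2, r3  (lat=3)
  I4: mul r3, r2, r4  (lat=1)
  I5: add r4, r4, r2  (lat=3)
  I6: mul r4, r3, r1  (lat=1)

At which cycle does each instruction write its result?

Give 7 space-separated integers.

Answer: 3 3 6 9 7 9 10

Derivation:
I0 mul r4: issue@1 deps=(None,None) exec_start@1 write@3
I1 add r2: issue@2 deps=(None,None) exec_start@2 write@3
I2 add r2: issue@3 deps=(1,0) exec_start@3 write@6
I3 add r1: issue@4 deps=(2,None) exec_start@6 write@9
I4 mul r3: issue@5 deps=(2,0) exec_start@6 write@7
I5 add r4: issue@6 deps=(0,2) exec_start@6 write@9
I6 mul r4: issue@7 deps=(4,3) exec_start@9 write@10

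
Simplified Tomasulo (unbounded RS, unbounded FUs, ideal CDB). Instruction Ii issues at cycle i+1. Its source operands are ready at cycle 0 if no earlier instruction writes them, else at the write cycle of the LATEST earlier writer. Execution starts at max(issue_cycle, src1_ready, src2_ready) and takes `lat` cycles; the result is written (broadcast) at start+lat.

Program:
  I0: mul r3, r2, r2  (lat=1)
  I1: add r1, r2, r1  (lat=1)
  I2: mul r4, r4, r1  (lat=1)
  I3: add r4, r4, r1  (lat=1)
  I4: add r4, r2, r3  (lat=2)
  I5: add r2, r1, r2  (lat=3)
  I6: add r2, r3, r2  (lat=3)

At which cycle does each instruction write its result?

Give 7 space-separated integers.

Answer: 2 3 4 5 7 9 12

Derivation:
I0 mul r3: issue@1 deps=(None,None) exec_start@1 write@2
I1 add r1: issue@2 deps=(None,None) exec_start@2 write@3
I2 mul r4: issue@3 deps=(None,1) exec_start@3 write@4
I3 add r4: issue@4 deps=(2,1) exec_start@4 write@5
I4 add r4: issue@5 deps=(None,0) exec_start@5 write@7
I5 add r2: issue@6 deps=(1,None) exec_start@6 write@9
I6 add r2: issue@7 deps=(0,5) exec_start@9 write@12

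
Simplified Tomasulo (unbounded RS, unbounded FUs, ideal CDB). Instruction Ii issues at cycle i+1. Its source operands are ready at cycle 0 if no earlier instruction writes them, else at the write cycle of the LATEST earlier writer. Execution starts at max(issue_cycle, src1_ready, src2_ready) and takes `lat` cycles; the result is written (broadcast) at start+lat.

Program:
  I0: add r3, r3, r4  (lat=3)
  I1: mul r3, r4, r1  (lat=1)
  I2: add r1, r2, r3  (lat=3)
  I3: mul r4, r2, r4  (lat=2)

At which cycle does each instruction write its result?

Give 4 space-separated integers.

Answer: 4 3 6 6

Derivation:
I0 add r3: issue@1 deps=(None,None) exec_start@1 write@4
I1 mul r3: issue@2 deps=(None,None) exec_start@2 write@3
I2 add r1: issue@3 deps=(None,1) exec_start@3 write@6
I3 mul r4: issue@4 deps=(None,None) exec_start@4 write@6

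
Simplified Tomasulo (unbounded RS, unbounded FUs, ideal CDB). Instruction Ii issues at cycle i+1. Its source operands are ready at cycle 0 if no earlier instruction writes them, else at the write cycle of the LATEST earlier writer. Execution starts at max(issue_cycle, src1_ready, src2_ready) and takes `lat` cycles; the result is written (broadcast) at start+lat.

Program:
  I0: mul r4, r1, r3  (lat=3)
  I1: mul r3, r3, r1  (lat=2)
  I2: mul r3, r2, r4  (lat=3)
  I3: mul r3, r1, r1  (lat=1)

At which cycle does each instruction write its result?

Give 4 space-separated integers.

Answer: 4 4 7 5

Derivation:
I0 mul r4: issue@1 deps=(None,None) exec_start@1 write@4
I1 mul r3: issue@2 deps=(None,None) exec_start@2 write@4
I2 mul r3: issue@3 deps=(None,0) exec_start@4 write@7
I3 mul r3: issue@4 deps=(None,None) exec_start@4 write@5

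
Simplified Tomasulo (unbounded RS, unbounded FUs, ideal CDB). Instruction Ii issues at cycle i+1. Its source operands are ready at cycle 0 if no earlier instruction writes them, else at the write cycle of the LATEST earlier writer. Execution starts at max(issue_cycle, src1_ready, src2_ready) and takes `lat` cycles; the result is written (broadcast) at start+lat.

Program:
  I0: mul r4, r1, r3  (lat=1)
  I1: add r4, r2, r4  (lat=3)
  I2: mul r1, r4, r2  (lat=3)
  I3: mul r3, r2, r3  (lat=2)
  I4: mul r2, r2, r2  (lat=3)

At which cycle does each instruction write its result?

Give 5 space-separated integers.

Answer: 2 5 8 6 8

Derivation:
I0 mul r4: issue@1 deps=(None,None) exec_start@1 write@2
I1 add r4: issue@2 deps=(None,0) exec_start@2 write@5
I2 mul r1: issue@3 deps=(1,None) exec_start@5 write@8
I3 mul r3: issue@4 deps=(None,None) exec_start@4 write@6
I4 mul r2: issue@5 deps=(None,None) exec_start@5 write@8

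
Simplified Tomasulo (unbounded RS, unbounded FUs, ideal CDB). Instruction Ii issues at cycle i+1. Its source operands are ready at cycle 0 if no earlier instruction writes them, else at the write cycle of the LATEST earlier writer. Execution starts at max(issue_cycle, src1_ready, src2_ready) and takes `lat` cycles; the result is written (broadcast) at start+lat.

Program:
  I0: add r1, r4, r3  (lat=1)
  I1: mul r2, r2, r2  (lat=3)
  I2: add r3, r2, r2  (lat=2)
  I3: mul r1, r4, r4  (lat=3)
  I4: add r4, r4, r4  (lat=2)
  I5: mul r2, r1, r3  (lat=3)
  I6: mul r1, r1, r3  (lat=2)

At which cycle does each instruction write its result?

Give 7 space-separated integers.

Answer: 2 5 7 7 7 10 9

Derivation:
I0 add r1: issue@1 deps=(None,None) exec_start@1 write@2
I1 mul r2: issue@2 deps=(None,None) exec_start@2 write@5
I2 add r3: issue@3 deps=(1,1) exec_start@5 write@7
I3 mul r1: issue@4 deps=(None,None) exec_start@4 write@7
I4 add r4: issue@5 deps=(None,None) exec_start@5 write@7
I5 mul r2: issue@6 deps=(3,2) exec_start@7 write@10
I6 mul r1: issue@7 deps=(3,2) exec_start@7 write@9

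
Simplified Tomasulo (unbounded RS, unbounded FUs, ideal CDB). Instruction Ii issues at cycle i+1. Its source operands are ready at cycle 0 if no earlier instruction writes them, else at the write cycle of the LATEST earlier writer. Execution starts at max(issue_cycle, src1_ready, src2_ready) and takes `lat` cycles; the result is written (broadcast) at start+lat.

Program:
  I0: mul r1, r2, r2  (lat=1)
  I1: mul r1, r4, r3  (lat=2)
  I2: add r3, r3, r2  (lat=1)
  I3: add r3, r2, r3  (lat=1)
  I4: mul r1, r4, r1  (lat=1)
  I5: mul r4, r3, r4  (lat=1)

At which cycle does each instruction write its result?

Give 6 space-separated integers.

Answer: 2 4 4 5 6 7

Derivation:
I0 mul r1: issue@1 deps=(None,None) exec_start@1 write@2
I1 mul r1: issue@2 deps=(None,None) exec_start@2 write@4
I2 add r3: issue@3 deps=(None,None) exec_start@3 write@4
I3 add r3: issue@4 deps=(None,2) exec_start@4 write@5
I4 mul r1: issue@5 deps=(None,1) exec_start@5 write@6
I5 mul r4: issue@6 deps=(3,None) exec_start@6 write@7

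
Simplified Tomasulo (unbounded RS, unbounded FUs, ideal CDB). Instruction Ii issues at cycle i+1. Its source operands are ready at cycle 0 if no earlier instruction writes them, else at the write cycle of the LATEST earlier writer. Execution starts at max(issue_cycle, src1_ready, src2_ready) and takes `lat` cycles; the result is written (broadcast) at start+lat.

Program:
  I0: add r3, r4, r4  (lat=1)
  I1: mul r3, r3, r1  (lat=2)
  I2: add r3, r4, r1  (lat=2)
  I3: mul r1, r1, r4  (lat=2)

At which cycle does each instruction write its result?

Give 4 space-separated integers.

Answer: 2 4 5 6

Derivation:
I0 add r3: issue@1 deps=(None,None) exec_start@1 write@2
I1 mul r3: issue@2 deps=(0,None) exec_start@2 write@4
I2 add r3: issue@3 deps=(None,None) exec_start@3 write@5
I3 mul r1: issue@4 deps=(None,None) exec_start@4 write@6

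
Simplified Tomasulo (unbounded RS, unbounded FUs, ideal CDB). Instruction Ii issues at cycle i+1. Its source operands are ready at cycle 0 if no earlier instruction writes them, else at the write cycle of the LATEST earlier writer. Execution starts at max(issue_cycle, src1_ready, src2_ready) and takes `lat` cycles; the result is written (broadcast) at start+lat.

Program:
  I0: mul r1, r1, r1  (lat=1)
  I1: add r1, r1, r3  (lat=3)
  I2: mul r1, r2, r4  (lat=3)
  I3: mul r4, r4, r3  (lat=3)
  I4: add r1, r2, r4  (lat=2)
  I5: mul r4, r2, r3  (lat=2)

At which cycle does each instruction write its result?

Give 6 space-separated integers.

I0 mul r1: issue@1 deps=(None,None) exec_start@1 write@2
I1 add r1: issue@2 deps=(0,None) exec_start@2 write@5
I2 mul r1: issue@3 deps=(None,None) exec_start@3 write@6
I3 mul r4: issue@4 deps=(None,None) exec_start@4 write@7
I4 add r1: issue@5 deps=(None,3) exec_start@7 write@9
I5 mul r4: issue@6 deps=(None,None) exec_start@6 write@8

Answer: 2 5 6 7 9 8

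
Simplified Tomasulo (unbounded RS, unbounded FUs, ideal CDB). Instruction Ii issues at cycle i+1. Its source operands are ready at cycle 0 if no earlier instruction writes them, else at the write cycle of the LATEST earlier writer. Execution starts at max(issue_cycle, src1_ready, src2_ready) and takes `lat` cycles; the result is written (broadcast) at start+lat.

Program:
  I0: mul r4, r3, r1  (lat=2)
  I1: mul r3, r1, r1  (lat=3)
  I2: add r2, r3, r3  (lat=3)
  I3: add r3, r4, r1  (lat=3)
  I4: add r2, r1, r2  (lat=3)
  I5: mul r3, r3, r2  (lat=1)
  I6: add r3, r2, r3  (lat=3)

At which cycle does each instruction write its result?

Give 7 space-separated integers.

Answer: 3 5 8 7 11 12 15

Derivation:
I0 mul r4: issue@1 deps=(None,None) exec_start@1 write@3
I1 mul r3: issue@2 deps=(None,None) exec_start@2 write@5
I2 add r2: issue@3 deps=(1,1) exec_start@5 write@8
I3 add r3: issue@4 deps=(0,None) exec_start@4 write@7
I4 add r2: issue@5 deps=(None,2) exec_start@8 write@11
I5 mul r3: issue@6 deps=(3,4) exec_start@11 write@12
I6 add r3: issue@7 deps=(4,5) exec_start@12 write@15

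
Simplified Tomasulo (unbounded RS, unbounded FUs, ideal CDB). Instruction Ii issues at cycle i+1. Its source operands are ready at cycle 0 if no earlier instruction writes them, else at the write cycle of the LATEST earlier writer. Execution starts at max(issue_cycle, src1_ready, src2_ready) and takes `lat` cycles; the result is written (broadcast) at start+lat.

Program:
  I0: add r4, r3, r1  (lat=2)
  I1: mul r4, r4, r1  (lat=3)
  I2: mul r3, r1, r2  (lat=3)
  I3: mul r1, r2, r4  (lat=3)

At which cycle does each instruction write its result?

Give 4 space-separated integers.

Answer: 3 6 6 9

Derivation:
I0 add r4: issue@1 deps=(None,None) exec_start@1 write@3
I1 mul r4: issue@2 deps=(0,None) exec_start@3 write@6
I2 mul r3: issue@3 deps=(None,None) exec_start@3 write@6
I3 mul r1: issue@4 deps=(None,1) exec_start@6 write@9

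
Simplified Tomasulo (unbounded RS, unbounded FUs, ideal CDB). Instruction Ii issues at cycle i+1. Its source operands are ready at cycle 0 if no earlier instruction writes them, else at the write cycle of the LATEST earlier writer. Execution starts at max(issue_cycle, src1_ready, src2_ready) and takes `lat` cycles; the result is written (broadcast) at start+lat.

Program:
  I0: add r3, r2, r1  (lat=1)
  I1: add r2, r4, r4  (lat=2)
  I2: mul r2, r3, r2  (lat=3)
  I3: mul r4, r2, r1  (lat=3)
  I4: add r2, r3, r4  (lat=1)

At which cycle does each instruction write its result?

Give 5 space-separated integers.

Answer: 2 4 7 10 11

Derivation:
I0 add r3: issue@1 deps=(None,None) exec_start@1 write@2
I1 add r2: issue@2 deps=(None,None) exec_start@2 write@4
I2 mul r2: issue@3 deps=(0,1) exec_start@4 write@7
I3 mul r4: issue@4 deps=(2,None) exec_start@7 write@10
I4 add r2: issue@5 deps=(0,3) exec_start@10 write@11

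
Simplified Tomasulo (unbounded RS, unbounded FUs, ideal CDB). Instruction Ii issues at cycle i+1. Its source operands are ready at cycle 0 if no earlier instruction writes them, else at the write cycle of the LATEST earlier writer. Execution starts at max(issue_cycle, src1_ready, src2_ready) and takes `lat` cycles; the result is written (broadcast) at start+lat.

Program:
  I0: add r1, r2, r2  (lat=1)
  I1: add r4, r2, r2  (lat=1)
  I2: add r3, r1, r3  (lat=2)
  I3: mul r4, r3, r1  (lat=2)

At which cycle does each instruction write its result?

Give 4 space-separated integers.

Answer: 2 3 5 7

Derivation:
I0 add r1: issue@1 deps=(None,None) exec_start@1 write@2
I1 add r4: issue@2 deps=(None,None) exec_start@2 write@3
I2 add r3: issue@3 deps=(0,None) exec_start@3 write@5
I3 mul r4: issue@4 deps=(2,0) exec_start@5 write@7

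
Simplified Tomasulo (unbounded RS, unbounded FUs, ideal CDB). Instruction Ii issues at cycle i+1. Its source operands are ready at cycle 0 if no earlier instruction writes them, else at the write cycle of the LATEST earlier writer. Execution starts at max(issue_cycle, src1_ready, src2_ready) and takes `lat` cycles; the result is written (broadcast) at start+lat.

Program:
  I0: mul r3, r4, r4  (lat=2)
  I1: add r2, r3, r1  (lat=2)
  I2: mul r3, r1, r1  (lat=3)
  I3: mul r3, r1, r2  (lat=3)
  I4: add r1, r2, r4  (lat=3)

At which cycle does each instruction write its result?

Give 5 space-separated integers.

I0 mul r3: issue@1 deps=(None,None) exec_start@1 write@3
I1 add r2: issue@2 deps=(0,None) exec_start@3 write@5
I2 mul r3: issue@3 deps=(None,None) exec_start@3 write@6
I3 mul r3: issue@4 deps=(None,1) exec_start@5 write@8
I4 add r1: issue@5 deps=(1,None) exec_start@5 write@8

Answer: 3 5 6 8 8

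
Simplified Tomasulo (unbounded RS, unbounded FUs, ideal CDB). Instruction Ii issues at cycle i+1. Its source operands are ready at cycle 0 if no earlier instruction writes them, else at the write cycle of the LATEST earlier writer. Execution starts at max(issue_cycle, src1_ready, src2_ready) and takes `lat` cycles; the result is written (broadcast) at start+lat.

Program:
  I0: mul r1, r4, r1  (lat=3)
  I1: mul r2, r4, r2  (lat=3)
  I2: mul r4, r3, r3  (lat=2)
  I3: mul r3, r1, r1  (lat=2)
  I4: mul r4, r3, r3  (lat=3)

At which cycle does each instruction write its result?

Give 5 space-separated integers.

Answer: 4 5 5 6 9

Derivation:
I0 mul r1: issue@1 deps=(None,None) exec_start@1 write@4
I1 mul r2: issue@2 deps=(None,None) exec_start@2 write@5
I2 mul r4: issue@3 deps=(None,None) exec_start@3 write@5
I3 mul r3: issue@4 deps=(0,0) exec_start@4 write@6
I4 mul r4: issue@5 deps=(3,3) exec_start@6 write@9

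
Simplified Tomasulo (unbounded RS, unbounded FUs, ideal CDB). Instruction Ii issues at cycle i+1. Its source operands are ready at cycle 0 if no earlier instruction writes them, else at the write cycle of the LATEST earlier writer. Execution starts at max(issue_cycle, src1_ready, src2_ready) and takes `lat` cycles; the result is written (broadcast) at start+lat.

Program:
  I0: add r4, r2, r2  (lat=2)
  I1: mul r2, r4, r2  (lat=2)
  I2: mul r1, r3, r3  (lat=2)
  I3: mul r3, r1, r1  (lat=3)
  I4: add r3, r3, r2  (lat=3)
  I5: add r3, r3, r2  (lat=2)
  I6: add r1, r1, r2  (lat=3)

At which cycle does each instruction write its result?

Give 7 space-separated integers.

I0 add r4: issue@1 deps=(None,None) exec_start@1 write@3
I1 mul r2: issue@2 deps=(0,None) exec_start@3 write@5
I2 mul r1: issue@3 deps=(None,None) exec_start@3 write@5
I3 mul r3: issue@4 deps=(2,2) exec_start@5 write@8
I4 add r3: issue@5 deps=(3,1) exec_start@8 write@11
I5 add r3: issue@6 deps=(4,1) exec_start@11 write@13
I6 add r1: issue@7 deps=(2,1) exec_start@7 write@10

Answer: 3 5 5 8 11 13 10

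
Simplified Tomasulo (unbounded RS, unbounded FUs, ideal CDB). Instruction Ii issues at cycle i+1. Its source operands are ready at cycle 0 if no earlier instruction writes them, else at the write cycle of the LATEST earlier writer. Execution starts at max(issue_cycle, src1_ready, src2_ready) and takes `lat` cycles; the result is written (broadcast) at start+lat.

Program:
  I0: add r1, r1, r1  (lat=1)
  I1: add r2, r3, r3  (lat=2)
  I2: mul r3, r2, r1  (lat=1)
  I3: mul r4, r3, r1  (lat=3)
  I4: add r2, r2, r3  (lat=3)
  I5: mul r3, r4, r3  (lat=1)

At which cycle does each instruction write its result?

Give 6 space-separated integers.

Answer: 2 4 5 8 8 9

Derivation:
I0 add r1: issue@1 deps=(None,None) exec_start@1 write@2
I1 add r2: issue@2 deps=(None,None) exec_start@2 write@4
I2 mul r3: issue@3 deps=(1,0) exec_start@4 write@5
I3 mul r4: issue@4 deps=(2,0) exec_start@5 write@8
I4 add r2: issue@5 deps=(1,2) exec_start@5 write@8
I5 mul r3: issue@6 deps=(3,2) exec_start@8 write@9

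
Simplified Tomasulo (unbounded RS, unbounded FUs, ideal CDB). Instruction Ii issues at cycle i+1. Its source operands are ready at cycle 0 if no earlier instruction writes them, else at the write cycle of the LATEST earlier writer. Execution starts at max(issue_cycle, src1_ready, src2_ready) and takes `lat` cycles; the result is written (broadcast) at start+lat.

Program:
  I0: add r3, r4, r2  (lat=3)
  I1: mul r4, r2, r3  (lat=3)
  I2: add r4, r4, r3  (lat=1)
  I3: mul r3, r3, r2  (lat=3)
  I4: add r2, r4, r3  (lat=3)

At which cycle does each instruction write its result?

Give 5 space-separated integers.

I0 add r3: issue@1 deps=(None,None) exec_start@1 write@4
I1 mul r4: issue@2 deps=(None,0) exec_start@4 write@7
I2 add r4: issue@3 deps=(1,0) exec_start@7 write@8
I3 mul r3: issue@4 deps=(0,None) exec_start@4 write@7
I4 add r2: issue@5 deps=(2,3) exec_start@8 write@11

Answer: 4 7 8 7 11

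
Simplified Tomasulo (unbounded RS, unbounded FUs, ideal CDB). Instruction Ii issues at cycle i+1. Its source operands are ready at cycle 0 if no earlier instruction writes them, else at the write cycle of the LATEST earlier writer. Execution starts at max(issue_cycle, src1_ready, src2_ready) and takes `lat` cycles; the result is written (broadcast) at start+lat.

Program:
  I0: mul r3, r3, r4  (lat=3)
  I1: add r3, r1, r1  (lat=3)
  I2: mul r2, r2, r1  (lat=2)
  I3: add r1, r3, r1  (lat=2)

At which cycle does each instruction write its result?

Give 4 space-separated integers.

Answer: 4 5 5 7

Derivation:
I0 mul r3: issue@1 deps=(None,None) exec_start@1 write@4
I1 add r3: issue@2 deps=(None,None) exec_start@2 write@5
I2 mul r2: issue@3 deps=(None,None) exec_start@3 write@5
I3 add r1: issue@4 deps=(1,None) exec_start@5 write@7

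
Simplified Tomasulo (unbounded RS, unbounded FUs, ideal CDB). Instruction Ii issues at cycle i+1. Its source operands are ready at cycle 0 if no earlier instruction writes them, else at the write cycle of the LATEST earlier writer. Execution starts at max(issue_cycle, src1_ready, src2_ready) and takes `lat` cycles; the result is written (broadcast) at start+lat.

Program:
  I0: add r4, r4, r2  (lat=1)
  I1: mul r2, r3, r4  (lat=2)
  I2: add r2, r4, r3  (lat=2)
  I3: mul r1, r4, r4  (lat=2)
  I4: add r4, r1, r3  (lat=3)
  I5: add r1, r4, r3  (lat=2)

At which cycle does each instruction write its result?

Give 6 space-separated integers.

Answer: 2 4 5 6 9 11

Derivation:
I0 add r4: issue@1 deps=(None,None) exec_start@1 write@2
I1 mul r2: issue@2 deps=(None,0) exec_start@2 write@4
I2 add r2: issue@3 deps=(0,None) exec_start@3 write@5
I3 mul r1: issue@4 deps=(0,0) exec_start@4 write@6
I4 add r4: issue@5 deps=(3,None) exec_start@6 write@9
I5 add r1: issue@6 deps=(4,None) exec_start@9 write@11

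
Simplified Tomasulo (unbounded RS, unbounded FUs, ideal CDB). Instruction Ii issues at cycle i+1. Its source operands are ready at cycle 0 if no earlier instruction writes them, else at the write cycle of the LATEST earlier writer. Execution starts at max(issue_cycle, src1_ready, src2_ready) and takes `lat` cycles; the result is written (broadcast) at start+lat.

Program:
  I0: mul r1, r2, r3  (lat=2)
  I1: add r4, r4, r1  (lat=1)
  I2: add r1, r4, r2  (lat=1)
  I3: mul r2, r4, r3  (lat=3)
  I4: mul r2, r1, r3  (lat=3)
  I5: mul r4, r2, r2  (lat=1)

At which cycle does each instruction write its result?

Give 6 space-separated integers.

I0 mul r1: issue@1 deps=(None,None) exec_start@1 write@3
I1 add r4: issue@2 deps=(None,0) exec_start@3 write@4
I2 add r1: issue@3 deps=(1,None) exec_start@4 write@5
I3 mul r2: issue@4 deps=(1,None) exec_start@4 write@7
I4 mul r2: issue@5 deps=(2,None) exec_start@5 write@8
I5 mul r4: issue@6 deps=(4,4) exec_start@8 write@9

Answer: 3 4 5 7 8 9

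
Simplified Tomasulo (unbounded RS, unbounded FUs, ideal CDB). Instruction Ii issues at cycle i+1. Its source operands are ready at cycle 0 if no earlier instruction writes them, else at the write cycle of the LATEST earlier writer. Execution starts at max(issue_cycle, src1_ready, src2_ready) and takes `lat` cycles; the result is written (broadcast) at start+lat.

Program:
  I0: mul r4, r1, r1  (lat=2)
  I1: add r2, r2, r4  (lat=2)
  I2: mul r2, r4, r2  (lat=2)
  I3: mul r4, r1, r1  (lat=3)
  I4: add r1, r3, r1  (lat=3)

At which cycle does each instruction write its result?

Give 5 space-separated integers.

I0 mul r4: issue@1 deps=(None,None) exec_start@1 write@3
I1 add r2: issue@2 deps=(None,0) exec_start@3 write@5
I2 mul r2: issue@3 deps=(0,1) exec_start@5 write@7
I3 mul r4: issue@4 deps=(None,None) exec_start@4 write@7
I4 add r1: issue@5 deps=(None,None) exec_start@5 write@8

Answer: 3 5 7 7 8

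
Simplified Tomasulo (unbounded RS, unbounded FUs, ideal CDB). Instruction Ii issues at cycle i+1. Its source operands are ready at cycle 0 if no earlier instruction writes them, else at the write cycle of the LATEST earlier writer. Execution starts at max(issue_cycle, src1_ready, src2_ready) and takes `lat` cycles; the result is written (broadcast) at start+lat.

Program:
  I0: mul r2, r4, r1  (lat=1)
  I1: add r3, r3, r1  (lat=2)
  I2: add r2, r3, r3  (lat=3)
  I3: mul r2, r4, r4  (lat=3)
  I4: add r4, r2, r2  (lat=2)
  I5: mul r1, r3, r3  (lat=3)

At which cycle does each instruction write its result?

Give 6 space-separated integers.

I0 mul r2: issue@1 deps=(None,None) exec_start@1 write@2
I1 add r3: issue@2 deps=(None,None) exec_start@2 write@4
I2 add r2: issue@3 deps=(1,1) exec_start@4 write@7
I3 mul r2: issue@4 deps=(None,None) exec_start@4 write@7
I4 add r4: issue@5 deps=(3,3) exec_start@7 write@9
I5 mul r1: issue@6 deps=(1,1) exec_start@6 write@9

Answer: 2 4 7 7 9 9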